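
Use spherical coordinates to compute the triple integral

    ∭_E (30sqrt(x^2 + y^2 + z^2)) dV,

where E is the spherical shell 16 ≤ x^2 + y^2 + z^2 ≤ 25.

In spherical coordinates, x = ρ sin(φ) cos(θ), y = ρ sin(φ) sin(θ), z = ρ cos(φ), and dV = ρ^2 sin(φ) dρ dφ dθ.

The integrand becomes 30ρ, so

    ∭_E (30sqrt(x^2 + y^2 + z^2)) dV = ∫_{0}^{2π} ∫_{0}^{π} ∫_{4}^{5} (30ρ) · ρ^2 sin(φ) dρ dφ dθ.

Inner (ρ): 5535sin(φ)/2.
Middle (φ): 5535.
Outer (θ): 11070π.

Therefore the triple integral equals 11070π.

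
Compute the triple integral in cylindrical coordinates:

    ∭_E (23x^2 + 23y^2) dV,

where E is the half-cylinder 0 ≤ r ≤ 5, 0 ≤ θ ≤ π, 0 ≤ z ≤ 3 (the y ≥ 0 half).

In cylindrical coordinates, x = r cos(θ), y = r sin(θ), z = z, and dV = r dr dθ dz.

The integrand becomes 23r^2, so

    ∭_E (23x^2 + 23y^2) dV = ∫_{0}^{π} ∫_{0}^{5} ∫_{0}^{3} (23r^2) · r dz dr dθ.

Inner (z): 69r^3.
Middle (r from 0 to 5): 43125/4.
Outer (θ): 43125π/4.

Therefore the triple integral equals 43125π/4.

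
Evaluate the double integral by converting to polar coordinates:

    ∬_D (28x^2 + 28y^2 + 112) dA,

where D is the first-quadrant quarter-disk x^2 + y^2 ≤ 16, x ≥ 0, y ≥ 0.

The region D is 0 ≤ r ≤ 4, 0 ≤ θ ≤ π/2 in polar coordinates, where x = r cos(θ), y = r sin(θ), and dA = r dr dθ.

Under the substitution, the integrand becomes 28r^2 + 112, so

    ∬_D (28x^2 + 28y^2 + 112) dA = ∫_{0}^{π/2} ∫_{0}^{4} (28r^2 + 112) · r dr dθ.

Inner integral (in r): ∫_{0}^{4} (28r^2 + 112) · r dr = 2688.

Outer integral (in θ): ∫_{0}^{π/2} (2688) dθ = 1344π.

Therefore ∬_D (28x^2 + 28y^2 + 112) dA = 1344π.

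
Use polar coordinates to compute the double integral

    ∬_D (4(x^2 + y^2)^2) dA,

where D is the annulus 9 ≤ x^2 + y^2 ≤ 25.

The region D is 3 ≤ r ≤ 5, 0 ≤ θ ≤ 2π in polar coordinates, where x = r cos(θ), y = r sin(θ), and dA = r dr dθ.

Under the substitution, the integrand becomes 4r^4, so

    ∬_D (4(x^2 + y^2)^2) dA = ∫_{0}^{2π} ∫_{3}^{5} (4r^4) · r dr dθ.

Inner integral (in r): ∫_{3}^{5} (4r^4) · r dr = 29792/3.

Outer integral (in θ): ∫_{0}^{2π} (29792/3) dθ = 59584π/3.

Therefore ∬_D (4(x^2 + y^2)^2) dA = 59584π/3.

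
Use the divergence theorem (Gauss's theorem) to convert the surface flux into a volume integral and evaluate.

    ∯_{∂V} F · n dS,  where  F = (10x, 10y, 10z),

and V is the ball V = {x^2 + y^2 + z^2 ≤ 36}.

By the divergence theorem,

    ∯_{∂V} F · n dS = ∭_V (∇ · F) dV.

Compute the divergence:
    ∇ · F = ∂F_x/∂x + ∂F_y/∂y + ∂F_z/∂z = 10 + 10 + 10 = 30.

In spherical coordinates, x = ρ sin(φ) cos(θ), y = ρ sin(φ) sin(θ), z = ρ cos(φ), dV = ρ^2 sin(φ) dρ dφ dθ, with 0 ≤ ρ ≤ 6, 0 ≤ φ ≤ π, 0 ≤ θ ≤ 2π.

The integrand, after substitution and multiplying by the volume element, becomes (30) · ρ^2 sin(φ), so

    ∭_V (∇·F) dV = ∫_0^{2π} ∫_0^{π} ∫_0^{6} (30) · ρ^2 sin(φ) dρ dφ dθ.

Inner (ρ from 0 to 6): 2160sin(φ).
Middle (φ from 0 to π): 4320.
Outer (θ from 0 to 2π): 8640π.

Therefore ∯_{∂V} F · n dS = 8640π.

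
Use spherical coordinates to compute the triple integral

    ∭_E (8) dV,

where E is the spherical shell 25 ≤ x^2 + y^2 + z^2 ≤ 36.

In spherical coordinates, x = ρ sin(φ) cos(θ), y = ρ sin(φ) sin(θ), z = ρ cos(φ), and dV = ρ^2 sin(φ) dρ dφ dθ.

The integrand becomes 8, so

    ∭_E (8) dV = ∫_{0}^{2π} ∫_{0}^{π} ∫_{5}^{6} (8) · ρ^2 sin(φ) dρ dφ dθ.

Inner (ρ): 728sin(φ)/3.
Middle (φ): 1456/3.
Outer (θ): 2912π/3.

Therefore the triple integral equals 2912π/3.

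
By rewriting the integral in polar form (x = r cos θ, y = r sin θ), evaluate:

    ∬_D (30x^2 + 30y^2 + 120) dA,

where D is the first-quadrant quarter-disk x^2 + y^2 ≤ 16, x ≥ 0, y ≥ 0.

The region D is 0 ≤ r ≤ 4, 0 ≤ θ ≤ π/2 in polar coordinates, where x = r cos(θ), y = r sin(θ), and dA = r dr dθ.

Under the substitution, the integrand becomes 30r^2 + 120, so

    ∬_D (30x^2 + 30y^2 + 120) dA = ∫_{0}^{π/2} ∫_{0}^{4} (30r^2 + 120) · r dr dθ.

Inner integral (in r): ∫_{0}^{4} (30r^2 + 120) · r dr = 2880.

Outer integral (in θ): ∫_{0}^{π/2} (2880) dθ = 1440π.

Therefore ∬_D (30x^2 + 30y^2 + 120) dA = 1440π.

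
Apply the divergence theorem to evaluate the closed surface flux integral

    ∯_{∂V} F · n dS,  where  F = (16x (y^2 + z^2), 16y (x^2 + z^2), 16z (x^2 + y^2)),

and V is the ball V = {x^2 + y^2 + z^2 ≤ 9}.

By the divergence theorem,

    ∯_{∂V} F · n dS = ∭_V (∇ · F) dV.

Compute the divergence:
    ∇ · F = ∂F_x/∂x + ∂F_y/∂y + ∂F_z/∂z = 16y^2 + 16z^2 + 16x^2 + 16z^2 + 16x^2 + 16y^2 = 32x^2 + 32y^2 + 32z^2.

In spherical coordinates, x = ρ sin(φ) cos(θ), y = ρ sin(φ) sin(θ), z = ρ cos(φ), dV = ρ^2 sin(φ) dρ dφ dθ, with 0 ≤ ρ ≤ 3, 0 ≤ φ ≤ π, 0 ≤ θ ≤ 2π.

The integrand, after substitution and multiplying by the volume element, becomes (32ρ^2) · ρ^2 sin(φ), so

    ∭_V (∇·F) dV = ∫_0^{2π} ∫_0^{π} ∫_0^{3} (32ρ^2) · ρ^2 sin(φ) dρ dφ dθ.

Inner (ρ from 0 to 3): 7776sin(φ)/5.
Middle (φ from 0 to π): 15552/5.
Outer (θ from 0 to 2π): 31104π/5.

Therefore ∯_{∂V} F · n dS = 31104π/5.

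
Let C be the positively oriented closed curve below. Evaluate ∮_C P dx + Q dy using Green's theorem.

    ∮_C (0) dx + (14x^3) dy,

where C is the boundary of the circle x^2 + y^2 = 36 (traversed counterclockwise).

Green's theorem converts the closed line integral into a double integral over the enclosed region D:

    ∮_C P dx + Q dy = ∬_D (∂Q/∂x - ∂P/∂y) dA.

Here P = 0, Q = 14x^3, so

    ∂Q/∂x = 42x^2,    ∂P/∂y = 0,
    ∂Q/∂x - ∂P/∂y = 42x^2.

D is the region x^2 + y^2 ≤ 36. Evaluating the double integral:

In polar coordinates (x = r cos θ, y = r sin θ, dA = r dr dθ) the integrand becomes 42r^2cos(θ)^2, so

    ∬_D (42x^2) dA = ∫_0^{2π} ∫_0^{6} (42r^2cos(θ)^2) · r dr dθ.

Inner (r from 0 to 6): 13608cos(θ)^2.
Outer (θ from 0 to 2π): 13608π.

Therefore ∮_C P dx + Q dy = 13608π.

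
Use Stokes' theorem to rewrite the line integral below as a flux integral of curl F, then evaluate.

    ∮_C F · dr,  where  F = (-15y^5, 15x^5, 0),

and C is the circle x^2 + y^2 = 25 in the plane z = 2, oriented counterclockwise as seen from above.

Let S be the flat disk x^2 + y^2 ≤ 25 in the plane z = 2, with upward unit normal n̂ = ẑ. By Stokes' theorem,

    ∮_C F · dr = ∬_S (∇ × F) · n̂ dS = ∬_D (curl F)_z dA,

where D is the disk x^2 + y^2 ≤ 25.

Compute the curl of F = (-15y^5, 15x^5, 0):
    (∇ × F)_x = ∂F_z/∂y - ∂F_y/∂z = 0,
    (∇ × F)_y = ∂F_x/∂z - ∂F_z/∂x = 0,
    (∇ × F)_z = ∂F_y/∂x - ∂F_x/∂y = 75x^4 + 75y^4.

On z = 2, (curl F)_z = 75x^4 + 75y^4.

Convert to polar (x = r cos θ, y = r sin θ, dA = r dr dθ); the integrand becomes 75r^4(sin(θ)^4 + cos(θ)^4), so

    ∬_D (curl F)_z dA = ∫_0^{2π} ∫_0^{5} (75r^4(sin(θ)^4 + cos(θ)^4)) · r dr dθ.

Inner (r from 0 to 5): 390625sin(θ)^4/2 + 390625cos(θ)^4/2.
Outer (θ from 0 to 2π): 1171875π/4.

Therefore ∮_C F · dr = 1171875π/4.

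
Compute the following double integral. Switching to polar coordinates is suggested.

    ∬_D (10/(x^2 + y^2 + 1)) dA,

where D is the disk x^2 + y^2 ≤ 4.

The region D is 0 ≤ r ≤ 2, 0 ≤ θ ≤ 2π in polar coordinates, where x = r cos(θ), y = r sin(θ), and dA = r dr dθ.

Under the substitution, the integrand becomes 10/(r^2 + 1), so

    ∬_D (10/(x^2 + y^2 + 1)) dA = ∫_{0}^{2π} ∫_{0}^{2} (10/(r^2 + 1)) · r dr dθ.

Inner integral (in r): ∫_{0}^{2} (10/(r^2 + 1)) · r dr = log(3125).

Outer integral (in θ): ∫_{0}^{2π} (log(3125)) dθ = 10π log(5).

Therefore ∬_D (10/(x^2 + y^2 + 1)) dA = 10π log(5).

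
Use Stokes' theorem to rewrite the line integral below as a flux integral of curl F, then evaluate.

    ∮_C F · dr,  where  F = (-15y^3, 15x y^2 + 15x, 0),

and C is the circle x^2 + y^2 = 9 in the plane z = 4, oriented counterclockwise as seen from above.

Let S be the flat disk x^2 + y^2 ≤ 9 in the plane z = 4, with upward unit normal n̂ = ẑ. By Stokes' theorem,

    ∮_C F · dr = ∬_S (∇ × F) · n̂ dS = ∬_D (curl F)_z dA,

where D is the disk x^2 + y^2 ≤ 9.

Compute the curl of F = (-15y^3, 15x y^2 + 15x, 0):
    (∇ × F)_x = ∂F_z/∂y - ∂F_y/∂z = 0,
    (∇ × F)_y = ∂F_x/∂z - ∂F_z/∂x = 0,
    (∇ × F)_z = ∂F_y/∂x - ∂F_x/∂y = 60y^2 + 15.

On z = 4, (curl F)_z = 60y^2 + 15.

Convert to polar (x = r cos θ, y = r sin θ, dA = r dr dθ); the integrand becomes 60r^2sin(θ)^2 + 15, so

    ∬_D (curl F)_z dA = ∫_0^{2π} ∫_0^{3} (60r^2sin(θ)^2 + 15) · r dr dθ.

Inner (r from 0 to 3): 1215sin(θ)^2 + 135/2.
Outer (θ from 0 to 2π): 1350π.

Therefore ∮_C F · dr = 1350π.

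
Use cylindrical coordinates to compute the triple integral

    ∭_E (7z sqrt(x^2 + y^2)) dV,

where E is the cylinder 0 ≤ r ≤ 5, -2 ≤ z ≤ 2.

In cylindrical coordinates, x = r cos(θ), y = r sin(θ), z = z, and dV = r dr dθ dz.

The integrand becomes 7r z, so

    ∭_E (7z sqrt(x^2 + y^2)) dV = ∫_{0}^{2π} ∫_{0}^{5} ∫_{-2}^{2} (7r z) · r dz dr dθ.

Inner (z): 0.
Middle (r from 0 to 5): 0.
Outer (θ): 0.

Therefore the triple integral equals 0.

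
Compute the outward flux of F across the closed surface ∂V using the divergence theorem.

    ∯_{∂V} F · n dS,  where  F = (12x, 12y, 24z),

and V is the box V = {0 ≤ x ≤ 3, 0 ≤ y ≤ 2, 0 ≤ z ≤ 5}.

By the divergence theorem,

    ∯_{∂V} F · n dS = ∭_V (∇ · F) dV.

Compute the divergence:
    ∇ · F = ∂F_x/∂x + ∂F_y/∂y + ∂F_z/∂z = 12 + 12 + 24 = 48.

V is a rectangular box, so dV = dx dy dz with 0 ≤ x ≤ 3, 0 ≤ y ≤ 2, 0 ≤ z ≤ 5.

Integrate (48) over V as an iterated integral:

    ∭_V (∇·F) dV = ∫_0^{3} ∫_0^{2} ∫_0^{5} (48) dz dy dx.

Inner (z from 0 to 5): 240.
Middle (y from 0 to 2): 480.
Outer (x from 0 to 3): 1440.

Therefore ∯_{∂V} F · n dS = 1440.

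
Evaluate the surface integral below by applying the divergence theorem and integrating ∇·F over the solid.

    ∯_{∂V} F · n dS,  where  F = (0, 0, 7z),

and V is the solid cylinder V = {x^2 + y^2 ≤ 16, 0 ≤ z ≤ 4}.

By the divergence theorem,

    ∯_{∂V} F · n dS = ∭_V (∇ · F) dV.

Compute the divergence:
    ∇ · F = ∂F_x/∂x + ∂F_y/∂y + ∂F_z/∂z = 0 + 0 + 7 = 7.

In cylindrical coordinates, x = r cos(θ), y = r sin(θ), z = z, dV = r dr dθ dz, with 0 ≤ r ≤ 4, 0 ≤ θ ≤ 2π, 0 ≤ z ≤ 4.

The integrand, after substitution and multiplying by the volume element, becomes (7) · r, so

    ∭_V (∇·F) dV = ∫_0^{2π} ∫_0^{4} ∫_0^{4} (7) · r dz dr dθ.

Inner (z from 0 to 4): 28r.
Middle (r from 0 to 4): 224.
Outer (θ from 0 to 2π): 448π.

Therefore ∯_{∂V} F · n dS = 448π.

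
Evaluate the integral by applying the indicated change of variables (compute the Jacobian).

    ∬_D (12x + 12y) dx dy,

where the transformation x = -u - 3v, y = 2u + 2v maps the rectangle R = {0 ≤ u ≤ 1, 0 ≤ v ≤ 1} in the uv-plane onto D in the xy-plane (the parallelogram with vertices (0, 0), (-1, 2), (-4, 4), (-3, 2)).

Compute the Jacobian determinant of (x, y) with respect to (u, v):

    ∂(x,y)/∂(u,v) = | -1  -3 | = (-1)(2) - (-3)(2) = 4.
                   | 2  2 |

Its absolute value is |J| = 4 (the area scaling factor).

Substituting x = -u - 3v, y = 2u + 2v into the integrand,

    12x + 12y → 12u - 12v,

so the integral becomes

    ∬_R (12u - 12v) · |J| du dv = ∫_0^1 ∫_0^1 (48u - 48v) dv du.

Inner (v): 48u - 24.
Outer (u): 0.

Therefore ∬_D (12x + 12y) dx dy = 0.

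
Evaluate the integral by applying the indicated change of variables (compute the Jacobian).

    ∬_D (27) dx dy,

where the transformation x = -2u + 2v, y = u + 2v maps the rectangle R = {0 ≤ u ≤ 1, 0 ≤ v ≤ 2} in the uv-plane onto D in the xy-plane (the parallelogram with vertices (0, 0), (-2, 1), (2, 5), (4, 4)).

Compute the Jacobian determinant of (x, y) with respect to (u, v):

    ∂(x,y)/∂(u,v) = | -2  2 | = (-2)(2) - (2)(1) = -6.
                   | 1  2 |

Its absolute value is |J| = 6 (the area scaling factor).

Substituting x = -2u + 2v, y = u + 2v into the integrand,

    27 → 27,

so the integral becomes

    ∬_R (27) · |J| du dv = ∫_0^1 ∫_0^2 (162) dv du.

Inner (v): 324.
Outer (u): 324.

Therefore ∬_D (27) dx dy = 324.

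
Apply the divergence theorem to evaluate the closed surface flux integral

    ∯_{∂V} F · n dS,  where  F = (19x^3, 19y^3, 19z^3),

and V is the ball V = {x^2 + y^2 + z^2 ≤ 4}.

By the divergence theorem,

    ∯_{∂V} F · n dS = ∭_V (∇ · F) dV.

Compute the divergence:
    ∇ · F = ∂F_x/∂x + ∂F_y/∂y + ∂F_z/∂z = 57x^2 + 57y^2 + 57z^2.

In spherical coordinates, x = ρ sin(φ) cos(θ), y = ρ sin(φ) sin(θ), z = ρ cos(φ), dV = ρ^2 sin(φ) dρ dφ dθ, with 0 ≤ ρ ≤ 2, 0 ≤ φ ≤ π, 0 ≤ θ ≤ 2π.

The integrand, after substitution and multiplying by the volume element, becomes (57ρ^2) · ρ^2 sin(φ), so

    ∭_V (∇·F) dV = ∫_0^{2π} ∫_0^{π} ∫_0^{2} (57ρ^2) · ρ^2 sin(φ) dρ dφ dθ.

Inner (ρ from 0 to 2): 1824sin(φ)/5.
Middle (φ from 0 to π): 3648/5.
Outer (θ from 0 to 2π): 7296π/5.

Therefore ∯_{∂V} F · n dS = 7296π/5.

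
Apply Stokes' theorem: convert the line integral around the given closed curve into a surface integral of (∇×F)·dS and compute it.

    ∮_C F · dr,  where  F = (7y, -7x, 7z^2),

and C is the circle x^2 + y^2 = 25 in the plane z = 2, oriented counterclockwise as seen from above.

Let S be the flat disk x^2 + y^2 ≤ 25 in the plane z = 2, with upward unit normal n̂ = ẑ. By Stokes' theorem,

    ∮_C F · dr = ∬_S (∇ × F) · n̂ dS = ∬_D (curl F)_z dA,

where D is the disk x^2 + y^2 ≤ 25.

Compute the curl of F = (7y, -7x, 7z^2):
    (∇ × F)_x = ∂F_z/∂y - ∂F_y/∂z = 0,
    (∇ × F)_y = ∂F_x/∂z - ∂F_z/∂x = 0,
    (∇ × F)_z = ∂F_y/∂x - ∂F_x/∂y = -14.

On z = 2, (curl F)_z = -14.

Convert to polar (x = r cos θ, y = r sin θ, dA = r dr dθ); the integrand becomes -14, so

    ∬_D (curl F)_z dA = ∫_0^{2π} ∫_0^{5} (-14) · r dr dθ.

Inner (r from 0 to 5): -175.
Outer (θ from 0 to 2π): -350π.

Therefore ∮_C F · dr = -350π.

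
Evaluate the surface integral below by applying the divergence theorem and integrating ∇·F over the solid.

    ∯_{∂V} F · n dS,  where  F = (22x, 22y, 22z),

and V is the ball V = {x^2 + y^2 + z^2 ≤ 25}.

By the divergence theorem,

    ∯_{∂V} F · n dS = ∭_V (∇ · F) dV.

Compute the divergence:
    ∇ · F = ∂F_x/∂x + ∂F_y/∂y + ∂F_z/∂z = 22 + 22 + 22 = 66.

In spherical coordinates, x = ρ sin(φ) cos(θ), y = ρ sin(φ) sin(θ), z = ρ cos(φ), dV = ρ^2 sin(φ) dρ dφ dθ, with 0 ≤ ρ ≤ 5, 0 ≤ φ ≤ π, 0 ≤ θ ≤ 2π.

The integrand, after substitution and multiplying by the volume element, becomes (66) · ρ^2 sin(φ), so

    ∭_V (∇·F) dV = ∫_0^{2π} ∫_0^{π} ∫_0^{5} (66) · ρ^2 sin(φ) dρ dφ dθ.

Inner (ρ from 0 to 5): 2750sin(φ).
Middle (φ from 0 to π): 5500.
Outer (θ from 0 to 2π): 11000π.

Therefore ∯_{∂V} F · n dS = 11000π.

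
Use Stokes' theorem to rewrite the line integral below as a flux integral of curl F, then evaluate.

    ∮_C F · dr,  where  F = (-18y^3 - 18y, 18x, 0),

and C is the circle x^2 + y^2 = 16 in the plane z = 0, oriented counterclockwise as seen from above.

Let S be the flat disk x^2 + y^2 ≤ 16 in the plane z = 0, with upward unit normal n̂ = ẑ. By Stokes' theorem,

    ∮_C F · dr = ∬_S (∇ × F) · n̂ dS = ∬_D (curl F)_z dA,

where D is the disk x^2 + y^2 ≤ 16.

Compute the curl of F = (-18y^3 - 18y, 18x, 0):
    (∇ × F)_x = ∂F_z/∂y - ∂F_y/∂z = 0,
    (∇ × F)_y = ∂F_x/∂z - ∂F_z/∂x = 0,
    (∇ × F)_z = ∂F_y/∂x - ∂F_x/∂y = 54y^2 + 36.

On z = 0, (curl F)_z = 54y^2 + 36.

Convert to polar (x = r cos θ, y = r sin θ, dA = r dr dθ); the integrand becomes 54r^2sin(θ)^2 + 36, so

    ∬_D (curl F)_z dA = ∫_0^{2π} ∫_0^{4} (54r^2sin(θ)^2 + 36) · r dr dθ.

Inner (r from 0 to 4): 3456sin(θ)^2 + 288.
Outer (θ from 0 to 2π): 4032π.

Therefore ∮_C F · dr = 4032π.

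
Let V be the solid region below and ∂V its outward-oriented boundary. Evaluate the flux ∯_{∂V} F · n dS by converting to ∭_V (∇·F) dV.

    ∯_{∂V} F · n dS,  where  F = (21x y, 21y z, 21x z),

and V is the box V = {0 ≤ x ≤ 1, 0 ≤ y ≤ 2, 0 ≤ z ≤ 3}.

By the divergence theorem,

    ∯_{∂V} F · n dS = ∭_V (∇ · F) dV.

Compute the divergence:
    ∇ · F = ∂F_x/∂x + ∂F_y/∂y + ∂F_z/∂z = 21y + 21z + 21x = 21x + 21y + 21z.

V is a rectangular box, so dV = dx dy dz with 0 ≤ x ≤ 1, 0 ≤ y ≤ 2, 0 ≤ z ≤ 3.

Integrate (21x + 21y + 21z) over V as an iterated integral:

    ∭_V (∇·F) dV = ∫_0^{1} ∫_0^{2} ∫_0^{3} (21x + 21y + 21z) dz dy dx.

Inner (z from 0 to 3): 63x + 63y + 189/2.
Middle (y from 0 to 2): 126x + 315.
Outer (x from 0 to 1): 378.

Therefore ∯_{∂V} F · n dS = 378.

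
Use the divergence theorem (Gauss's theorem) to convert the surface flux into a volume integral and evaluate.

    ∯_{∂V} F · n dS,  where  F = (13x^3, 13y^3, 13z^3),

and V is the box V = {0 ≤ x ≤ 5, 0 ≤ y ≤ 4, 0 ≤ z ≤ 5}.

By the divergence theorem,

    ∯_{∂V} F · n dS = ∭_V (∇ · F) dV.

Compute the divergence:
    ∇ · F = ∂F_x/∂x + ∂F_y/∂y + ∂F_z/∂z = 39x^2 + 39y^2 + 39z^2.

V is a rectangular box, so dV = dx dy dz with 0 ≤ x ≤ 5, 0 ≤ y ≤ 4, 0 ≤ z ≤ 5.

Integrate (39x^2 + 39y^2 + 39z^2) over V as an iterated integral:

    ∭_V (∇·F) dV = ∫_0^{5} ∫_0^{4} ∫_0^{5} (39x^2 + 39y^2 + 39z^2) dz dy dx.

Inner (z from 0 to 5): 195x^2 + 195y^2 + 1625.
Middle (y from 0 to 4): 780x^2 + 10660.
Outer (x from 0 to 5): 85800.

Therefore ∯_{∂V} F · n dS = 85800.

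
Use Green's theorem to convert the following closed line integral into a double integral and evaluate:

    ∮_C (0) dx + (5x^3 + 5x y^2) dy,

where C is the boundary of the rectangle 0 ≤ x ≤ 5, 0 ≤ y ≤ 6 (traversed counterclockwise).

Green's theorem converts the closed line integral into a double integral over the enclosed region D:

    ∮_C P dx + Q dy = ∬_D (∂Q/∂x - ∂P/∂y) dA.

Here P = 0, Q = 5x^3 + 5x y^2, so

    ∂Q/∂x = 15x^2 + 5y^2,    ∂P/∂y = 0,
    ∂Q/∂x - ∂P/∂y = 15x^2 + 5y^2.

D is the region 0 ≤ x ≤ 5, 0 ≤ y ≤ 6. Evaluating the double integral:

    ∬_D (15x^2 + 5y^2) dA = ∫_0^{5} ∫_0^{6} (15x^2 + 5y^2) dy dx.

Inner (y from 0 to 6): 90x^2 + 360.
Outer (x from 0 to 5): 5550.

Therefore ∮_C P dx + Q dy = 5550.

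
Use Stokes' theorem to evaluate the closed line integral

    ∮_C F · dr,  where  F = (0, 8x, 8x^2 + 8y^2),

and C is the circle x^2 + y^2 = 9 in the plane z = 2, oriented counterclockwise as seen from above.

Let S be the flat disk x^2 + y^2 ≤ 9 in the plane z = 2, with upward unit normal n̂ = ẑ. By Stokes' theorem,

    ∮_C F · dr = ∬_S (∇ × F) · n̂ dS = ∬_D (curl F)_z dA,

where D is the disk x^2 + y^2 ≤ 9.

Compute the curl of F = (0, 8x, 8x^2 + 8y^2):
    (∇ × F)_x = ∂F_z/∂y - ∂F_y/∂z = 16y,
    (∇ × F)_y = ∂F_x/∂z - ∂F_z/∂x = -16x,
    (∇ × F)_z = ∂F_y/∂x - ∂F_x/∂y = 8.

On z = 2, (curl F)_z = 8.

Convert to polar (x = r cos θ, y = r sin θ, dA = r dr dθ); the integrand becomes 8, so

    ∬_D (curl F)_z dA = ∫_0^{2π} ∫_0^{3} (8) · r dr dθ.

Inner (r from 0 to 3): 36.
Outer (θ from 0 to 2π): 72π.

Therefore ∮_C F · dr = 72π.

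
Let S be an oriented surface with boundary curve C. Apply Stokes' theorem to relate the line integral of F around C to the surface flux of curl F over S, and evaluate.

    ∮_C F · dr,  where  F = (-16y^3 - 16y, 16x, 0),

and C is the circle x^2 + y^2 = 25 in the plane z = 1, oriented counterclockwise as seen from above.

Let S be the flat disk x^2 + y^2 ≤ 25 in the plane z = 1, with upward unit normal n̂ = ẑ. By Stokes' theorem,

    ∮_C F · dr = ∬_S (∇ × F) · n̂ dS = ∬_D (curl F)_z dA,

where D is the disk x^2 + y^2 ≤ 25.

Compute the curl of F = (-16y^3 - 16y, 16x, 0):
    (∇ × F)_x = ∂F_z/∂y - ∂F_y/∂z = 0,
    (∇ × F)_y = ∂F_x/∂z - ∂F_z/∂x = 0,
    (∇ × F)_z = ∂F_y/∂x - ∂F_x/∂y = 48y^2 + 32.

On z = 1, (curl F)_z = 48y^2 + 32.

Convert to polar (x = r cos θ, y = r sin θ, dA = r dr dθ); the integrand becomes 48r^2sin(θ)^2 + 32, so

    ∬_D (curl F)_z dA = ∫_0^{2π} ∫_0^{5} (48r^2sin(θ)^2 + 32) · r dr dθ.

Inner (r from 0 to 5): 7500sin(θ)^2 + 400.
Outer (θ from 0 to 2π): 8300π.

Therefore ∮_C F · dr = 8300π.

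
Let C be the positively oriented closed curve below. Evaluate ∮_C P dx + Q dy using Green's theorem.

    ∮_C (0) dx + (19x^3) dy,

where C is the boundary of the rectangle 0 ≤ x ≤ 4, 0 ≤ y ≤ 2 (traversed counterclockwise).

Green's theorem converts the closed line integral into a double integral over the enclosed region D:

    ∮_C P dx + Q dy = ∬_D (∂Q/∂x - ∂P/∂y) dA.

Here P = 0, Q = 19x^3, so

    ∂Q/∂x = 57x^2,    ∂P/∂y = 0,
    ∂Q/∂x - ∂P/∂y = 57x^2.

D is the region 0 ≤ x ≤ 4, 0 ≤ y ≤ 2. Evaluating the double integral:

    ∬_D (57x^2) dA = ∫_0^{4} ∫_0^{2} (57x^2) dy dx.

Inner (y from 0 to 2): 114x^2.
Outer (x from 0 to 4): 2432.

Therefore ∮_C P dx + Q dy = 2432.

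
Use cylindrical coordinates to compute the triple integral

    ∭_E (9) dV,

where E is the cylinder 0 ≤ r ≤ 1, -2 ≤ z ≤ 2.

In cylindrical coordinates, x = r cos(θ), y = r sin(θ), z = z, and dV = r dr dθ dz.

The integrand becomes 9, so

    ∭_E (9) dV = ∫_{0}^{2π} ∫_{0}^{1} ∫_{-2}^{2} (9) · r dz dr dθ.

Inner (z): 36r.
Middle (r from 0 to 1): 18.
Outer (θ): 36π.

Therefore the triple integral equals 36π.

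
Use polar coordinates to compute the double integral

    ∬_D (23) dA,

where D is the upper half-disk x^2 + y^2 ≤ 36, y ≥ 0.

The region D is 0 ≤ r ≤ 6, 0 ≤ θ ≤ π in polar coordinates, where x = r cos(θ), y = r sin(θ), and dA = r dr dθ.

Under the substitution, the integrand becomes 23, so

    ∬_D (23) dA = ∫_{0}^{π} ∫_{0}^{6} (23) · r dr dθ.

Inner integral (in r): ∫_{0}^{6} (23) · r dr = 414.

Outer integral (in θ): ∫_{0}^{π} (414) dθ = 414π.

Therefore ∬_D (23) dA = 414π.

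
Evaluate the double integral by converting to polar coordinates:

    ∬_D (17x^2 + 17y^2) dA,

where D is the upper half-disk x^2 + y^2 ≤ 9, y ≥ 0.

The region D is 0 ≤ r ≤ 3, 0 ≤ θ ≤ π in polar coordinates, where x = r cos(θ), y = r sin(θ), and dA = r dr dθ.

Under the substitution, the integrand becomes 17r^2, so

    ∬_D (17x^2 + 17y^2) dA = ∫_{0}^{π} ∫_{0}^{3} (17r^2) · r dr dθ.

Inner integral (in r): ∫_{0}^{3} (17r^2) · r dr = 1377/4.

Outer integral (in θ): ∫_{0}^{π} (1377/4) dθ = 1377π/4.

Therefore ∬_D (17x^2 + 17y^2) dA = 1377π/4.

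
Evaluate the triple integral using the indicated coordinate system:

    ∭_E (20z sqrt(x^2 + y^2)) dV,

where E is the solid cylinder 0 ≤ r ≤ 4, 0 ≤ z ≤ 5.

In cylindrical coordinates, x = r cos(θ), y = r sin(θ), z = z, and dV = r dr dθ dz.

The integrand becomes 20r z, so

    ∭_E (20z sqrt(x^2 + y^2)) dV = ∫_{0}^{2π} ∫_{0}^{4} ∫_{0}^{5} (20r z) · r dz dr dθ.

Inner (z): 250r^2.
Middle (r from 0 to 4): 16000/3.
Outer (θ): 32000π/3.

Therefore the triple integral equals 32000π/3.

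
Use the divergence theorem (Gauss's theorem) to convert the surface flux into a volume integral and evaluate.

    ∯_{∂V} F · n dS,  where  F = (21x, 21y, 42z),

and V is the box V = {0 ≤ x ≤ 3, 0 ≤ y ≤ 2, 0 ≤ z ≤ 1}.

By the divergence theorem,

    ∯_{∂V} F · n dS = ∭_V (∇ · F) dV.

Compute the divergence:
    ∇ · F = ∂F_x/∂x + ∂F_y/∂y + ∂F_z/∂z = 21 + 21 + 42 = 84.

V is a rectangular box, so dV = dx dy dz with 0 ≤ x ≤ 3, 0 ≤ y ≤ 2, 0 ≤ z ≤ 1.

Integrate (84) over V as an iterated integral:

    ∭_V (∇·F) dV = ∫_0^{3} ∫_0^{2} ∫_0^{1} (84) dz dy dx.

Inner (z from 0 to 1): 84.
Middle (y from 0 to 2): 168.
Outer (x from 0 to 3): 504.

Therefore ∯_{∂V} F · n dS = 504.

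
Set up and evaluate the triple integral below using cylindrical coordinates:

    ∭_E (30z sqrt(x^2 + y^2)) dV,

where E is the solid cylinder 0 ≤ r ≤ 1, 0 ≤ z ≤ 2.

In cylindrical coordinates, x = r cos(θ), y = r sin(θ), z = z, and dV = r dr dθ dz.

The integrand becomes 30r z, so

    ∭_E (30z sqrt(x^2 + y^2)) dV = ∫_{0}^{2π} ∫_{0}^{1} ∫_{0}^{2} (30r z) · r dz dr dθ.

Inner (z): 60r^2.
Middle (r from 0 to 1): 20.
Outer (θ): 40π.

Therefore the triple integral equals 40π.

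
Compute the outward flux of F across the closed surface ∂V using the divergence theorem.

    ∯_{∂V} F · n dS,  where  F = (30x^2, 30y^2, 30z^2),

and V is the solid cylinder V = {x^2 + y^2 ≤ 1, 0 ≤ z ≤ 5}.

By the divergence theorem,

    ∯_{∂V} F · n dS = ∭_V (∇ · F) dV.

Compute the divergence:
    ∇ · F = ∂F_x/∂x + ∂F_y/∂y + ∂F_z/∂z = 60x + 60y + 60z.

In cylindrical coordinates, x = r cos(θ), y = r sin(θ), z = z, dV = r dr dθ dz, with 0 ≤ r ≤ 1, 0 ≤ θ ≤ 2π, 0 ≤ z ≤ 5.

The integrand, after substitution and multiplying by the volume element, becomes (60sqrt(2)r sin(θ + π/4) + 60z) · r, so

    ∭_V (∇·F) dV = ∫_0^{2π} ∫_0^{1} ∫_0^{5} (60sqrt(2)r sin(θ + π/4) + 60z) · r dz dr dθ.

Inner (z from 0 to 5): 150r (2sqrt(2)r sin(θ + π/4) + 5).
Middle (r from 0 to 1): 100sqrt(2)sin(θ + π/4) + 375.
Outer (θ from 0 to 2π): 750π.

Therefore ∯_{∂V} F · n dS = 750π.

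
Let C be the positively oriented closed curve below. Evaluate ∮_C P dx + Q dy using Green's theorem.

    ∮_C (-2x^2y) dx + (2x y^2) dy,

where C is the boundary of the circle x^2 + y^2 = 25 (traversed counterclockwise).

Green's theorem converts the closed line integral into a double integral over the enclosed region D:

    ∮_C P dx + Q dy = ∬_D (∂Q/∂x - ∂P/∂y) dA.

Here P = -2x^2y, Q = 2x y^2, so

    ∂Q/∂x = 2y^2,    ∂P/∂y = -2x^2,
    ∂Q/∂x - ∂P/∂y = 2x^2 + 2y^2.

D is the region x^2 + y^2 ≤ 25. Evaluating the double integral:

In polar coordinates (x = r cos θ, y = r sin θ, dA = r dr dθ) the integrand becomes 2r^2, so

    ∬_D (2x^2 + 2y^2) dA = ∫_0^{2π} ∫_0^{5} (2r^2) · r dr dθ.

Inner (r from 0 to 5): 625/2.
Outer (θ from 0 to 2π): 625π.

Therefore ∮_C P dx + Q dy = 625π.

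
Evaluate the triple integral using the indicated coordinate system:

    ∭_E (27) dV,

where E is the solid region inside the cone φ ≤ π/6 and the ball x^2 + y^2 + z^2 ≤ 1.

In spherical coordinates, x = ρ sin(φ) cos(θ), y = ρ sin(φ) sin(θ), z = ρ cos(φ), and dV = ρ^2 sin(φ) dρ dφ dθ.

The integrand becomes 27, so

    ∭_E (27) dV = ∫_{0}^{2π} ∫_{0}^{π/6} ∫_{0}^{1} (27) · ρ^2 sin(φ) dρ dφ dθ.

Inner (ρ): 9sin(φ).
Middle (φ): 9 - 9sqrt(3)/2.
Outer (θ): 9π (2 - sqrt(3)).

Therefore the triple integral equals 9π (2 - sqrt(3)).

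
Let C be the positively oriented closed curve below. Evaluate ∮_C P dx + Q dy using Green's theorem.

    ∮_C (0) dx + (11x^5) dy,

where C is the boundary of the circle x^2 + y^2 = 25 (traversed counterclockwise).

Green's theorem converts the closed line integral into a double integral over the enclosed region D:

    ∮_C P dx + Q dy = ∬_D (∂Q/∂x - ∂P/∂y) dA.

Here P = 0, Q = 11x^5, so

    ∂Q/∂x = 55x^4,    ∂P/∂y = 0,
    ∂Q/∂x - ∂P/∂y = 55x^4.

D is the region x^2 + y^2 ≤ 25. Evaluating the double integral:

In polar coordinates (x = r cos θ, y = r sin θ, dA = r dr dθ) the integrand becomes 55r^4cos(θ)^4, so

    ∬_D (55x^4) dA = ∫_0^{2π} ∫_0^{5} (55r^4cos(θ)^4) · r dr dθ.

Inner (r from 0 to 5): 859375cos(θ)^4/6.
Outer (θ from 0 to 2π): 859375π/8.

Therefore ∮_C P dx + Q dy = 859375π/8.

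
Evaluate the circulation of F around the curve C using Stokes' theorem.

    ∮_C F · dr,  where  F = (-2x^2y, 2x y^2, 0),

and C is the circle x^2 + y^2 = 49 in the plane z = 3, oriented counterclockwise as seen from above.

Let S be the flat disk x^2 + y^2 ≤ 49 in the plane z = 3, with upward unit normal n̂ = ẑ. By Stokes' theorem,

    ∮_C F · dr = ∬_S (∇ × F) · n̂ dS = ∬_D (curl F)_z dA,

where D is the disk x^2 + y^2 ≤ 49.

Compute the curl of F = (-2x^2y, 2x y^2, 0):
    (∇ × F)_x = ∂F_z/∂y - ∂F_y/∂z = 0,
    (∇ × F)_y = ∂F_x/∂z - ∂F_z/∂x = 0,
    (∇ × F)_z = ∂F_y/∂x - ∂F_x/∂y = 2x^2 + 2y^2.

On z = 3, (curl F)_z = 2x^2 + 2y^2.

Convert to polar (x = r cos θ, y = r sin θ, dA = r dr dθ); the integrand becomes 2r^2, so

    ∬_D (curl F)_z dA = ∫_0^{2π} ∫_0^{7} (2r^2) · r dr dθ.

Inner (r from 0 to 7): 2401/2.
Outer (θ from 0 to 2π): 2401π.

Therefore ∮_C F · dr = 2401π.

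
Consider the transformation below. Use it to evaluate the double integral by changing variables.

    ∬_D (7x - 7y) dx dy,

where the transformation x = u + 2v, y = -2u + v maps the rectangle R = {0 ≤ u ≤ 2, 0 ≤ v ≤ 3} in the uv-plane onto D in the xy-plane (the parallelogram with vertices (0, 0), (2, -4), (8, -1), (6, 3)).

Compute the Jacobian determinant of (x, y) with respect to (u, v):

    ∂(x,y)/∂(u,v) = | 1  2 | = (1)(1) - (2)(-2) = 5.
                   | -2  1 |

Its absolute value is |J| = 5 (the area scaling factor).

Substituting x = u + 2v, y = -2u + v into the integrand,

    7x - 7y → 21u + 7v,

so the integral becomes

    ∬_R (21u + 7v) · |J| du dv = ∫_0^2 ∫_0^3 (105u + 35v) dv du.

Inner (v): 315u + 315/2.
Outer (u): 945.

Therefore ∬_D (7x - 7y) dx dy = 945.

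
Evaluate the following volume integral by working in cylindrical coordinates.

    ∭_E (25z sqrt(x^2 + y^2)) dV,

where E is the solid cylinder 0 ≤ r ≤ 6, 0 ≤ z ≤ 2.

In cylindrical coordinates, x = r cos(θ), y = r sin(θ), z = z, and dV = r dr dθ dz.

The integrand becomes 25r z, so

    ∭_E (25z sqrt(x^2 + y^2)) dV = ∫_{0}^{2π} ∫_{0}^{6} ∫_{0}^{2} (25r z) · r dz dr dθ.

Inner (z): 50r^2.
Middle (r from 0 to 6): 3600.
Outer (θ): 7200π.

Therefore the triple integral equals 7200π.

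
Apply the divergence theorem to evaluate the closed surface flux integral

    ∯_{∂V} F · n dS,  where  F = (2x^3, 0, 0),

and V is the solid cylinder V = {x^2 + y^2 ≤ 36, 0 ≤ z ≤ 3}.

By the divergence theorem,

    ∯_{∂V} F · n dS = ∭_V (∇ · F) dV.

Compute the divergence:
    ∇ · F = ∂F_x/∂x + ∂F_y/∂y + ∂F_z/∂z = 6x^2 + 0 + 0 = 6x^2.

In cylindrical coordinates, x = r cos(θ), y = r sin(θ), z = z, dV = r dr dθ dz, with 0 ≤ r ≤ 6, 0 ≤ θ ≤ 2π, 0 ≤ z ≤ 3.

The integrand, after substitution and multiplying by the volume element, becomes (6r^2cos(θ)^2) · r, so

    ∭_V (∇·F) dV = ∫_0^{2π} ∫_0^{6} ∫_0^{3} (6r^2cos(θ)^2) · r dz dr dθ.

Inner (z from 0 to 3): 18r^3cos(θ)^2.
Middle (r from 0 to 6): 5832cos(θ)^2.
Outer (θ from 0 to 2π): 5832π.

Therefore ∯_{∂V} F · n dS = 5832π.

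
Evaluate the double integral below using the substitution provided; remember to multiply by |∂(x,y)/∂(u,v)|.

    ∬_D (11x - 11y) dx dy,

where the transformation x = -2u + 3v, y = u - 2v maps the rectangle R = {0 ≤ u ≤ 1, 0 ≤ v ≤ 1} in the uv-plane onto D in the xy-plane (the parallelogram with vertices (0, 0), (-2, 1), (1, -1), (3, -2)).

Compute the Jacobian determinant of (x, y) with respect to (u, v):

    ∂(x,y)/∂(u,v) = | -2  3 | = (-2)(-2) - (3)(1) = 1.
                   | 1  -2 |

Its absolute value is |J| = 1 (the area scaling factor).

Substituting x = -2u + 3v, y = u - 2v into the integrand,

    11x - 11y → -33u + 55v,

so the integral becomes

    ∬_R (-33u + 55v) · |J| du dv = ∫_0^1 ∫_0^1 (-33u + 55v) dv du.

Inner (v): 55/2 - 33u.
Outer (u): 11.

Therefore ∬_D (11x - 11y) dx dy = 11.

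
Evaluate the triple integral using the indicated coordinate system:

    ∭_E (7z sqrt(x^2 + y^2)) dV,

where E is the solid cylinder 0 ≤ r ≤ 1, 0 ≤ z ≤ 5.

In cylindrical coordinates, x = r cos(θ), y = r sin(θ), z = z, and dV = r dr dθ dz.

The integrand becomes 7r z, so

    ∭_E (7z sqrt(x^2 + y^2)) dV = ∫_{0}^{2π} ∫_{0}^{1} ∫_{0}^{5} (7r z) · r dz dr dθ.

Inner (z): 175r^2/2.
Middle (r from 0 to 1): 175/6.
Outer (θ): 175π/3.

Therefore the triple integral equals 175π/3.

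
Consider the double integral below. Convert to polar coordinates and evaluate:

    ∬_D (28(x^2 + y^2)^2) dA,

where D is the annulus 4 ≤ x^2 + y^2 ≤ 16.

The region D is 2 ≤ r ≤ 4, 0 ≤ θ ≤ 2π in polar coordinates, where x = r cos(θ), y = r sin(θ), and dA = r dr dθ.

Under the substitution, the integrand becomes 28r^4, so

    ∬_D (28(x^2 + y^2)^2) dA = ∫_{0}^{2π} ∫_{2}^{4} (28r^4) · r dr dθ.

Inner integral (in r): ∫_{2}^{4} (28r^4) · r dr = 18816.

Outer integral (in θ): ∫_{0}^{2π} (18816) dθ = 37632π.

Therefore ∬_D (28(x^2 + y^2)^2) dA = 37632π.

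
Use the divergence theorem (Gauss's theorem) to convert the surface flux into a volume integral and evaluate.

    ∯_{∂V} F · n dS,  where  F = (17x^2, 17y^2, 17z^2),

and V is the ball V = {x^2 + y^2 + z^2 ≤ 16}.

By the divergence theorem,

    ∯_{∂V} F · n dS = ∭_V (∇ · F) dV.

Compute the divergence:
    ∇ · F = ∂F_x/∂x + ∂F_y/∂y + ∂F_z/∂z = 34x + 34y + 34z.

In spherical coordinates, x = ρ sin(φ) cos(θ), y = ρ sin(φ) sin(θ), z = ρ cos(φ), dV = ρ^2 sin(φ) dρ dφ dθ, with 0 ≤ ρ ≤ 4, 0 ≤ φ ≤ π, 0 ≤ θ ≤ 2π.

The integrand, after substitution and multiplying by the volume element, becomes (34ρ (sqrt(2)sin(φ)sin(θ + π/4) + cos(φ))) · ρ^2 sin(φ), so

    ∭_V (∇·F) dV = ∫_0^{2π} ∫_0^{π} ∫_0^{4} (34ρ (sqrt(2)sin(φ)sin(θ + π/4) + cos(φ))) · ρ^2 sin(φ) dρ dφ dθ.

Inner (ρ from 0 to 4): 2176(sqrt(2)sin(φ)sin(θ + π/4) + cos(φ))sin(φ).
Middle (φ from 0 to π): 1088sqrt(2)π sin(θ + π/4).
Outer (θ from 0 to 2π): 0.

Therefore ∯_{∂V} F · n dS = 0.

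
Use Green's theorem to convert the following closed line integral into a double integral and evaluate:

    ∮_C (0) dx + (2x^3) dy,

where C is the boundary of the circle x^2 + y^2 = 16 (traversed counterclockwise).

Green's theorem converts the closed line integral into a double integral over the enclosed region D:

    ∮_C P dx + Q dy = ∬_D (∂Q/∂x - ∂P/∂y) dA.

Here P = 0, Q = 2x^3, so

    ∂Q/∂x = 6x^2,    ∂P/∂y = 0,
    ∂Q/∂x - ∂P/∂y = 6x^2.

D is the region x^2 + y^2 ≤ 16. Evaluating the double integral:

In polar coordinates (x = r cos θ, y = r sin θ, dA = r dr dθ) the integrand becomes 6r^2cos(θ)^2, so

    ∬_D (6x^2) dA = ∫_0^{2π} ∫_0^{4} (6r^2cos(θ)^2) · r dr dθ.

Inner (r from 0 to 4): 384cos(θ)^2.
Outer (θ from 0 to 2π): 384π.

Therefore ∮_C P dx + Q dy = 384π.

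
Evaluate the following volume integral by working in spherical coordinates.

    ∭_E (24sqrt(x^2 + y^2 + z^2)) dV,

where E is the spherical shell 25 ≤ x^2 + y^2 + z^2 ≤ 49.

In spherical coordinates, x = ρ sin(φ) cos(θ), y = ρ sin(φ) sin(θ), z = ρ cos(φ), and dV = ρ^2 sin(φ) dρ dφ dθ.

The integrand becomes 24ρ, so

    ∭_E (24sqrt(x^2 + y^2 + z^2)) dV = ∫_{0}^{2π} ∫_{0}^{π} ∫_{5}^{7} (24ρ) · ρ^2 sin(φ) dρ dφ dθ.

Inner (ρ): 10656sin(φ).
Middle (φ): 21312.
Outer (θ): 42624π.

Therefore the triple integral equals 42624π.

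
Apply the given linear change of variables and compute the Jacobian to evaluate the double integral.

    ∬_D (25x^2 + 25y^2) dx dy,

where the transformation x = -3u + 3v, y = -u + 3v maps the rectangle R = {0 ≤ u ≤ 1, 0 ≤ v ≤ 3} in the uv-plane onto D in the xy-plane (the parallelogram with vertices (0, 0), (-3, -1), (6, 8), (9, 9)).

Compute the Jacobian determinant of (x, y) with respect to (u, v):

    ∂(x,y)/∂(u,v) = | -3  3 | = (-3)(3) - (3)(-1) = -6.
                   | -1  3 |

Its absolute value is |J| = 6 (the area scaling factor).

Substituting x = -3u + 3v, y = -u + 3v into the integrand,

    25x^2 + 25y^2 → 250u^2 - 600u v + 450v^2,

so the integral becomes

    ∬_R (250u^2 - 600u v + 450v^2) · |J| du dv = ∫_0^1 ∫_0^3 (1500u^2 - 3600u v + 2700v^2) dv du.

Inner (v): 4500u^2 - 16200u + 24300.
Outer (u): 17700.

Therefore ∬_D (25x^2 + 25y^2) dx dy = 17700.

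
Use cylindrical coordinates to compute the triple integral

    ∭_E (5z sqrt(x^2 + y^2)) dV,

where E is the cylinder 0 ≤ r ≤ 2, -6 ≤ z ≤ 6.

In cylindrical coordinates, x = r cos(θ), y = r sin(θ), z = z, and dV = r dr dθ dz.

The integrand becomes 5r z, so

    ∭_E (5z sqrt(x^2 + y^2)) dV = ∫_{0}^{2π} ∫_{0}^{2} ∫_{-6}^{6} (5r z) · r dz dr dθ.

Inner (z): 0.
Middle (r from 0 to 2): 0.
Outer (θ): 0.

Therefore the triple integral equals 0.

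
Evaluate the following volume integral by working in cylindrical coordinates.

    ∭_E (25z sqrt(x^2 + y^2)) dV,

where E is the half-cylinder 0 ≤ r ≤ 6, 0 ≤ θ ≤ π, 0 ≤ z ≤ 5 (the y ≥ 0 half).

In cylindrical coordinates, x = r cos(θ), y = r sin(θ), z = z, and dV = r dr dθ dz.

The integrand becomes 25r z, so

    ∭_E (25z sqrt(x^2 + y^2)) dV = ∫_{0}^{π} ∫_{0}^{6} ∫_{0}^{5} (25r z) · r dz dr dθ.

Inner (z): 625r^2/2.
Middle (r from 0 to 6): 22500.
Outer (θ): 22500π.

Therefore the triple integral equals 22500π.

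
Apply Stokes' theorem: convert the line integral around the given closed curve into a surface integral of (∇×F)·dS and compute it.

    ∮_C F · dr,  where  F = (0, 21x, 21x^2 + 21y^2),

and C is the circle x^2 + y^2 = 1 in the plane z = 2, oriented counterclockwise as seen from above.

Let S be the flat disk x^2 + y^2 ≤ 1 in the plane z = 2, with upward unit normal n̂ = ẑ. By Stokes' theorem,

    ∮_C F · dr = ∬_S (∇ × F) · n̂ dS = ∬_D (curl F)_z dA,

where D is the disk x^2 + y^2 ≤ 1.

Compute the curl of F = (0, 21x, 21x^2 + 21y^2):
    (∇ × F)_x = ∂F_z/∂y - ∂F_y/∂z = 42y,
    (∇ × F)_y = ∂F_x/∂z - ∂F_z/∂x = -42x,
    (∇ × F)_z = ∂F_y/∂x - ∂F_x/∂y = 21.

On z = 2, (curl F)_z = 21.

Convert to polar (x = r cos θ, y = r sin θ, dA = r dr dθ); the integrand becomes 21, so

    ∬_D (curl F)_z dA = ∫_0^{2π} ∫_0^{1} (21) · r dr dθ.

Inner (r from 0 to 1): 21/2.
Outer (θ from 0 to 2π): 21π.

Therefore ∮_C F · dr = 21π.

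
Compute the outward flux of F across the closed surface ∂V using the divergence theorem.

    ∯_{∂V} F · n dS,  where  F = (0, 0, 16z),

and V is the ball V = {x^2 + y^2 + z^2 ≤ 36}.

By the divergence theorem,

    ∯_{∂V} F · n dS = ∭_V (∇ · F) dV.

Compute the divergence:
    ∇ · F = ∂F_x/∂x + ∂F_y/∂y + ∂F_z/∂z = 0 + 0 + 16 = 16.

In spherical coordinates, x = ρ sin(φ) cos(θ), y = ρ sin(φ) sin(θ), z = ρ cos(φ), dV = ρ^2 sin(φ) dρ dφ dθ, with 0 ≤ ρ ≤ 6, 0 ≤ φ ≤ π, 0 ≤ θ ≤ 2π.

The integrand, after substitution and multiplying by the volume element, becomes (16) · ρ^2 sin(φ), so

    ∭_V (∇·F) dV = ∫_0^{2π} ∫_0^{π} ∫_0^{6} (16) · ρ^2 sin(φ) dρ dφ dθ.

Inner (ρ from 0 to 6): 1152sin(φ).
Middle (φ from 0 to π): 2304.
Outer (θ from 0 to 2π): 4608π.

Therefore ∯_{∂V} F · n dS = 4608π.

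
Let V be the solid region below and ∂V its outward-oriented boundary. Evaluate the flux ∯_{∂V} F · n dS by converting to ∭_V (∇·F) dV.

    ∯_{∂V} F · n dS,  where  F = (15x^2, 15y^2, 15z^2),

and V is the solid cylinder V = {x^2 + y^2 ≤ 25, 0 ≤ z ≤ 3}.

By the divergence theorem,

    ∯_{∂V} F · n dS = ∭_V (∇ · F) dV.

Compute the divergence:
    ∇ · F = ∂F_x/∂x + ∂F_y/∂y + ∂F_z/∂z = 30x + 30y + 30z.

In cylindrical coordinates, x = r cos(θ), y = r sin(θ), z = z, dV = r dr dθ dz, with 0 ≤ r ≤ 5, 0 ≤ θ ≤ 2π, 0 ≤ z ≤ 3.

The integrand, after substitution and multiplying by the volume element, becomes (30sqrt(2)r sin(θ + π/4) + 30z) · r, so

    ∭_V (∇·F) dV = ∫_0^{2π} ∫_0^{5} ∫_0^{3} (30sqrt(2)r sin(θ + π/4) + 30z) · r dz dr dθ.

Inner (z from 0 to 3): 45r (2sqrt(2)r sin(θ + π/4) + 3).
Middle (r from 0 to 5): 3750sqrt(2)sin(θ + π/4) + 3375/2.
Outer (θ from 0 to 2π): 3375π.

Therefore ∯_{∂V} F · n dS = 3375π.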